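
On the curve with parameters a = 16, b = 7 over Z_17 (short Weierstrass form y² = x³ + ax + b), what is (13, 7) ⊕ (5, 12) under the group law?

(13, 7) + (5, 12). λ = (12 - 7)/(5 - 13) ≡ 5/9 mod 17. 9⁻¹ ≡ 2 (mod 17) since 9·2 = 18 ≡ 1, so λ ≡ 10.
  x = λ² - 13 - 5 = 100 - 18 ≡ 14; y = λ·(13 - 14) - 7 ≡ 0. → (14, 0)

(14, 0)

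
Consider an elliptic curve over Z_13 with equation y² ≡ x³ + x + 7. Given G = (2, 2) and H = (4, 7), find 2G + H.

First 2G:
Repeated addition: build up to 2G.
2G: tangent at (2, 2): λ = (3·2² + 1)/(2·2) ≡ 0/4. 4⁻¹ ≡ 10 (mod 13), so λ ≡ 0·10 ≡ 0.
  x = λ² - 2 - 2 = 0 - 4 ≡ 9; y = λ·(2 - 9) - 2 ≡ 11. → (9, 11)
2G = (9, 11).
Finally 2G + H:
(9, 11) + (4, 7). λ = (7 - 11)/(4 - 9) ≡ 9/8 mod 13. 8⁻¹ ≡ 5 (mod 13) since 8·5 = 40 ≡ 1, so λ ≡ 6.
  x = λ² - 9 - 4 = 36 - 13 ≡ 10; y = λ·(9 - 10) - 11 ≡ 9. → (10, 9)

(10, 9)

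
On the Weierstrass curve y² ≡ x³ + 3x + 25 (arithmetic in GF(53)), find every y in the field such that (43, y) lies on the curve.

x³ + 3x + 25 = 79661 ≡ 2 (mod 53).
2 is a non-residue mod 53; no y exists.

none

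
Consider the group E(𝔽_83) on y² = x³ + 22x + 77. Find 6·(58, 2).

Write G = (58, 2).
Repeated addition: build up to 6G.
2G: tangent at (58, 2): λ = (3·58² + 22)/(2·2) ≡ 71/4. 4⁻¹ ≡ 21 (mod 83) since 4·21 = 84 ≡ 1, so λ ≡ 71·21 ≡ 80.
  x = λ² - 58 - 58 = 6400 - 116 ≡ 59; y = λ·(58 - 59) - 2 ≡ 1. → (59, 1)
3G: (59, 1) + (58, 2). λ = (2 - 1)/(58 - 59) ≡ 1/82 mod 83. 82⁻¹ ≡ 82 (mod 83), so λ ≡ 82.
  x = λ² - 59 - 58 = 6724 - 117 ≡ 50; y = λ·(59 - 50) - 1 ≡ 73. → (50, 73)
4G: (50, 73) + (58, 2). λ = (2 - 73)/(58 - 50) ≡ 12/8 mod 83. 8⁻¹ ≡ 52 (mod 83) since 8·52 = 416 ≡ 1, so λ ≡ 43.
  x = λ² - 50 - 58 = 1849 - 108 ≡ 81; y = λ·(50 - 81) - 73 ≡ 5. → (81, 5)
5G: (81, 5) + (58, 2). λ = (2 - 5)/(58 - 81) ≡ 80/60 mod 83. 60⁻¹ ≡ 18 (mod 83), so λ ≡ 29.
  x = λ² - 81 - 58 = 841 - 139 ≡ 38; y = λ·(81 - 38) - 5 ≡ 80. → (38, 80)
6G: (38, 80) + (58, 2). λ = (2 - 80)/(58 - 38) ≡ 5/20 mod 83. 20⁻¹ ≡ 54 (mod 83), so λ ≡ 21.
  x = λ² - 38 - 58 = 441 - 96 ≡ 13; y = λ·(38 - 13) - 80 ≡ 30. → (13, 30)

(13, 30)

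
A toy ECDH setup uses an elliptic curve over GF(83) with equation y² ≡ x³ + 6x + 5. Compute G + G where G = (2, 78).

(59, 8)

tangent at (2, 78): λ = (3·2² + 6)/(2·78) ≡ 18/73. 73⁻¹ ≡ 58 (mod 83), so λ ≡ 18·58 ≡ 48.
  x = λ² - 2 - 2 = 2304 - 4 ≡ 59; y = λ·(2 - 59) - 78 ≡ 8. → (59, 8)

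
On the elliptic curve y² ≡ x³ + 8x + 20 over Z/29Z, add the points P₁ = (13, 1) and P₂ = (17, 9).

(3, 19)

(13, 1) + (17, 9). λ = (9 - 1)/(17 - 13) ≡ 8/4 mod 29. 4⁻¹ ≡ 22 (mod 29) since 4·22 = 88 ≡ 1, so λ ≡ 2.
  x = λ² - 13 - 17 = 4 - 30 ≡ 3; y = λ·(13 - 3) - 1 ≡ 19. → (3, 19)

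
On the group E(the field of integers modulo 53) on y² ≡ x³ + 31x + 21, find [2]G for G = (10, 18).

(29, 9)

tangent at (10, 18): λ = (3·10² + 31)/(2·18) ≡ 13/36. 36⁻¹ ≡ 28 (mod 53) since 36·28 = 1008 ≡ 1, so λ ≡ 13·28 ≡ 46.
  x = λ² - 10 - 10 = 2116 - 20 ≡ 29; y = λ·(10 - 29) - 18 ≡ 9. → (29, 9)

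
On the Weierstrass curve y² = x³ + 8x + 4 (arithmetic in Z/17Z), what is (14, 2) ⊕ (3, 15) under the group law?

(8, 11)

(14, 2) + (3, 15). λ = (15 - 2)/(3 - 14) ≡ 13/6 mod 17. 6⁻¹ ≡ 3 (mod 17), so λ ≡ 5.
  x = λ² - 14 - 3 = 25 - 17 ≡ 8; y = λ·(14 - 8) - 2 ≡ 11. → (8, 11)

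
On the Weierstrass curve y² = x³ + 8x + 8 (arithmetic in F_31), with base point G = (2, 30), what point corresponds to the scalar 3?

Repeated addition: build up to 3G.
2G: tangent at (2, 30): λ = (3·2² + 8)/(2·30) ≡ 20/29. 29⁻¹ ≡ 15 (mod 31), so λ ≡ 20·15 ≡ 21.
  x = λ² - 2 - 2 = 441 - 4 ≡ 3; y = λ·(2 - 3) - 30 ≡ 11. → (3, 11)
3G: (3, 11) + (2, 30). λ = (30 - 11)/(2 - 3) ≡ 19/30 mod 31. 30⁻¹ ≡ 30 (mod 31) since 30·30 = 900 ≡ 1, so λ ≡ 12.
  x = λ² - 3 - 2 = 144 - 5 ≡ 15; y = λ·(3 - 15) - 11 ≡ 0. → (15, 0)

(15, 0)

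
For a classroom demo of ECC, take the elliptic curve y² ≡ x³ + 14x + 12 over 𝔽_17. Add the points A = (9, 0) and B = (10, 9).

(9, 0) + (10, 9). λ = (9 - 0)/(10 - 9) ≡ 9/1 mod 17. 1⁻¹ ≡ 1 (mod 17), so λ ≡ 9.
  x = λ² - 9 - 10 = 81 - 19 ≡ 11; y = λ·(9 - 11) - 0 ≡ 16. → (11, 16)

(11, 16)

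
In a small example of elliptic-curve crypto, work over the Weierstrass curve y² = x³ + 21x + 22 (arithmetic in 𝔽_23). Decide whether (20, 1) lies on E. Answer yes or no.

yes

y² = 1² ≡ 1; x³ + 21x + 22 = 8442 ≡ 1 (mod 23). 1 = 1.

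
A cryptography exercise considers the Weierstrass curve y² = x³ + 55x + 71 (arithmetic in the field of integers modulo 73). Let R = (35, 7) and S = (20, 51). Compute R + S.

(0, 12)

(35, 7) + (20, 51). λ = (51 - 7)/(20 - 35) ≡ 44/58 mod 73. 58⁻¹ ≡ 34 (mod 73) since 58·34 = 1972 ≡ 1, so λ ≡ 36.
  x = λ² - 35 - 20 = 1296 - 55 ≡ 0; y = λ·(35 - 0) - 7 ≡ 12. → (0, 12)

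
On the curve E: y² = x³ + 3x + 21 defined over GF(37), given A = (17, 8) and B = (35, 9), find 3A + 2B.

(23, 26)

First 3A:
Repeated addition: build up to 3A.
2A: tangent at (17, 8): λ = (3·17² + 3)/(2·8) ≡ 19/16. 16⁻¹ ≡ 7 (mod 37) since 16·7 = 112 ≡ 1, so λ ≡ 19·7 ≡ 22.
  x = λ² - 17 - 17 = 484 - 34 ≡ 6; y = λ·(17 - 6) - 8 ≡ 12. → (6, 12)
3A: (6, 12) + (17, 8). λ = (8 - 12)/(17 - 6) ≡ 33/11 mod 37. 11⁻¹ ≡ 27 (mod 37) since 11·27 = 297 ≡ 1, so λ ≡ 3.
  x = λ² - 6 - 17 = 9 - 23 ≡ 23; y = λ·(6 - 23) - 12 ≡ 11. → (23, 11)
3A = (23, 11).
Next 2B:
Repeated addition: build up to 2B.
2B: tangent at (35, 9): λ = (3·35² + 3)/(2·9) ≡ 15/18. 18⁻¹ ≡ 35 (mod 37), so λ ≡ 15·35 ≡ 7.
  x = λ² - 35 - 35 = 49 - 70 ≡ 16; y = λ·(35 - 16) - 9 ≡ 13. → (16, 13)
2B = (16, 13).
Finally 3A + 2B:
(23, 11) + (16, 13). λ = (13 - 11)/(16 - 23) ≡ 2/30 mod 37. 30⁻¹ ≡ 21 (mod 37), so λ ≡ 5.
  x = λ² - 23 - 16 = 25 - 39 ≡ 23; y = λ·(23 - 23) - 11 ≡ 26. → (23, 26)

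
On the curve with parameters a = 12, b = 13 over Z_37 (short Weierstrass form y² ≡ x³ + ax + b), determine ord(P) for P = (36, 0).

2P: (36, 0) + (36, 0): same x and y₁ ≡ -y₂, so the sum is 𝒪.
2P = 𝒪, so the order is 2.

2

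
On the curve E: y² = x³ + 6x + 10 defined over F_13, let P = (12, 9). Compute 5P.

Double-and-add on 5 = (101)₂. Start with P = (12, 9) for the leading 1-bit.
double: tangent at (12, 9): λ = (3·12² + 6)/(2·9) ≡ 9/5. 5⁻¹ ≡ 8 (mod 13), so λ ≡ 9·8 ≡ 7.
  x = λ² - 12 - 12 = 49 - 24 ≡ 12; y = λ·(12 - 12) - 9 ≡ 4. → (12, 4)
double: tangent at (12, 4): λ = (3·12² + 6)/(2·4) ≡ 9/8. 8⁻¹ ≡ 5 (mod 13) since 8·5 = 40 ≡ 1, so λ ≡ 9·5 ≡ 6.
  x = λ² - 12 - 12 = 36 - 24 ≡ 12; y = λ·(12 - 12) - 4 ≡ 9. → (12, 9)
add P: tangent at (12, 9): λ = (3·12² + 6)/(2·9) ≡ 9/5. 5⁻¹ ≡ 8 (mod 13), so λ ≡ 9·8 ≡ 7.
  x = λ² - 12 - 12 = 49 - 24 ≡ 12; y = λ·(12 - 12) - 9 ≡ 4. → (12, 4)

(12, 4)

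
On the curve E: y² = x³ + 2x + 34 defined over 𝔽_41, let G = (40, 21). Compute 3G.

Repeated addition: build up to 3G.
2G: tangent at (40, 21): λ = (3·40² + 2)/(2·21) ≡ 5/1. 1⁻¹ ≡ 1 (mod 41), so λ ≡ 5·1 ≡ 5.
  x = λ² - 40 - 40 = 25 - 80 ≡ 27; y = λ·(40 - 27) - 21 ≡ 3. → (27, 3)
3G: (27, 3) + (40, 21). λ = (21 - 3)/(40 - 27) ≡ 18/13 mod 41. 13⁻¹ ≡ 19 (mod 41), so λ ≡ 14.
  x = λ² - 27 - 40 = 196 - 67 ≡ 6; y = λ·(27 - 6) - 3 ≡ 4. → (6, 4)

(6, 4)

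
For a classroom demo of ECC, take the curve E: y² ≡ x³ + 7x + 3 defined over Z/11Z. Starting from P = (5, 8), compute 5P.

O

Double-and-add on 5 = (101)₂. Start with P = (5, 8) for the leading 1-bit.
double: tangent at (5, 8): λ = (3·5² + 7)/(2·8) ≡ 5/5. 5⁻¹ ≡ 9 (mod 11), so λ ≡ 5·9 ≡ 1.
  x = λ² - 5 - 5 = 1 - 10 ≡ 2; y = λ·(5 - 2) - 8 ≡ 6. → (2, 6)
double: tangent at (2, 6): λ = (3·2² + 7)/(2·6) ≡ 8/1. 1⁻¹ ≡ 1 (mod 11) since 1·1 = 1 ≡ 1, so λ ≡ 8·1 ≡ 8.
  x = λ² - 2 - 2 = 64 - 4 ≡ 5; y = λ·(2 - 5) - 6 ≡ 3. → (5, 3)
add P: (5, 3) + (5, 8): same x and y₁ ≡ -y₂, so the sum is O.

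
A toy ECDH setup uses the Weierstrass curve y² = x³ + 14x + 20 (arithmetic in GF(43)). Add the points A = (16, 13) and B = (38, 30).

(16, 13) + (38, 30). λ = (30 - 13)/(38 - 16) ≡ 17/22 mod 43. 22⁻¹ ≡ 2 (mod 43), so λ ≡ 34.
  x = λ² - 16 - 38 = 1156 - 54 ≡ 27; y = λ·(16 - 27) - 13 ≡ 0. → (27, 0)

(27, 0)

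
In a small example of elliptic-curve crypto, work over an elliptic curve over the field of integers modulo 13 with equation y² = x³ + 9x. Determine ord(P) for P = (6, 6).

10

2P: tangent at (6, 6): λ = (3·6² + 9)/(2·6) ≡ 0/12. 12⁻¹ ≡ 12 (mod 13), so λ ≡ 0·12 ≡ 0.
  x = λ² - 6 - 6 = 0 - 12 ≡ 1; y = λ·(6 - 1) - 6 ≡ 7. → (1, 7)
3P: (1, 7) + (6, 6). λ = (6 - 7)/(6 - 1) ≡ 12/5 mod 13. 5⁻¹ ≡ 8 (mod 13), so λ ≡ 5.
  x = λ² - 1 - 6 = 25 - 7 ≡ 5; y = λ·(1 - 5) - 7 ≡ 12. → (5, 12)
4P: (5, 12) + (6, 6). λ = (6 - 12)/(6 - 5) ≡ 7/1 mod 13. 1⁻¹ ≡ 1 (mod 13) since 1·1 = 1 ≡ 1, so λ ≡ 7.
  x = λ² - 5 - 6 = 49 - 11 ≡ 12; y = λ·(5 - 12) - 12 ≡ 4. → (12, 4)
5P: (12, 4) + (6, 6). λ = (6 - 4)/(6 - 12) ≡ 2/7 mod 13. 7⁻¹ ≡ 2 (mod 13), so λ ≡ 4.
  x = λ² - 12 - 6 = 16 - 18 ≡ 11; y = λ·(12 - 11) - 4 ≡ 0. → (11, 0)
6P: (11, 0) + (6, 6). λ = (6 - 0)/(6 - 11) ≡ 6/8 mod 13. 8⁻¹ ≡ 5 (mod 13) since 8·5 = 40 ≡ 1, so λ ≡ 4.
  x = λ² - 11 - 6 = 16 - 17 ≡ 12; y = λ·(11 - 12) - 0 ≡ 9. → (12, 9)
7P: (12, 9) + (6, 6). λ = (6 - 9)/(6 - 12) ≡ 10/7 mod 13. 7⁻¹ ≡ 2 (mod 13), so λ ≡ 7.
  x = λ² - 12 - 6 = 49 - 18 ≡ 5; y = λ·(12 - 5) - 9 ≡ 1. → (5, 1)
8P: (5, 1) + (6, 6). λ = (6 - 1)/(6 - 5) ≡ 5/1 mod 13. 1⁻¹ ≡ 1 (mod 13), so λ ≡ 5.
  x = λ² - 5 - 6 = 25 - 11 ≡ 1; y = λ·(5 - 1) - 1 ≡ 6. → (1, 6)
9P: (1, 6) + (6, 6). λ = (6 - 6)/(6 - 1) ≡ 0/5 mod 13. 5⁻¹ ≡ 8 (mod 13) since 5·8 = 40 ≡ 1, so λ ≡ 0.
  x = λ² - 1 - 6 = 0 - 7 ≡ 6; y = λ·(1 - 6) - 6 ≡ 7. → (6, 7)
10P: (6, 7) + (6, 6): same x and y₁ ≡ -y₂, so the sum is O.
10P = O, so the order is 10.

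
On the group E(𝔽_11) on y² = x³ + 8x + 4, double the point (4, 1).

tangent at (4, 1): λ = (3·4² + 8)/(2·1) ≡ 1/2. 2⁻¹ ≡ 6 (mod 11), so λ ≡ 1·6 ≡ 6.
  x = λ² - 4 - 4 = 36 - 8 ≡ 6; y = λ·(4 - 6) - 1 ≡ 9. → (6, 9)

(6, 9)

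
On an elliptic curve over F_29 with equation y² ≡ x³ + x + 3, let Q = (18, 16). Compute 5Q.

Repeated addition: build up to 5Q.
2Q: tangent at (18, 16): λ = (3·18² + 1)/(2·16) ≡ 16/3. 3⁻¹ ≡ 10 (mod 29) since 3·10 = 30 ≡ 1, so λ ≡ 16·10 ≡ 15.
  x = λ² - 18 - 18 = 225 - 36 ≡ 15; y = λ·(18 - 15) - 16 ≡ 0. → (15, 0)
3Q: (15, 0) + (18, 16). λ = (16 - 0)/(18 - 15) ≡ 16/3 mod 29. 3⁻¹ ≡ 10 (mod 29), so λ ≡ 15.
  x = λ² - 15 - 18 = 225 - 33 ≡ 18; y = λ·(15 - 18) - 0 ≡ 13. → (18, 13)
4Q: (18, 13) + (18, 16): same x and y₁ ≡ -y₂, so the sum is the point at infinity.
5Q: the point at infinity + (18, 16) = (18, 16) (identity).

(18, 16)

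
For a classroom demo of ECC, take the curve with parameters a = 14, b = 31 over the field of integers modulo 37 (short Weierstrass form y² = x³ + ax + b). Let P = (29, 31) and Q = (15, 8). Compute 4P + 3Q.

(28, 8)

First 4P:
Double-and-add on 4 = (100)₂. Start with P = (29, 31) for the leading 1-bit.
double: tangent at (29, 31): λ = (3·29² + 14)/(2·31) ≡ 21/25. 25⁻¹ ≡ 3 (mod 37), so λ ≡ 21·3 ≡ 26.
  x = λ² - 29 - 29 = 676 - 58 ≡ 26; y = λ·(29 - 26) - 31 ≡ 10. → (26, 10)
double: tangent at (26, 10): λ = (3·26² + 14)/(2·10) ≡ 7/20. 20⁻¹ ≡ 13 (mod 37), so λ ≡ 7·13 ≡ 17.
  x = λ² - 26 - 26 = 289 - 52 ≡ 15; y = λ·(26 - 15) - 10 ≡ 29. → (15, 29)
4P = (15, 29).
Next 3Q:
Repeated addition: build up to 3Q.
2Q: tangent at (15, 8): λ = (3·15² + 14)/(2·8) ≡ 23/16. 16⁻¹ ≡ 7 (mod 37), so λ ≡ 23·7 ≡ 13.
  x = λ² - 15 - 15 = 169 - 30 ≡ 28; y = λ·(15 - 28) - 8 ≡ 8. → (28, 8)
3Q: (28, 8) + (15, 8). λ = (8 - 8)/(15 - 28) ≡ 0/24 mod 37. 24⁻¹ ≡ 17 (mod 37), so λ ≡ 0.
  x = λ² - 28 - 15 = 0 - 43 ≡ 31; y = λ·(28 - 31) - 8 ≡ 29. → (31, 29)
3Q = (31, 29).
Finally 4P + 3Q:
(15, 29) + (31, 29). λ = (29 - 29)/(31 - 15) ≡ 0/16 mod 37. 16⁻¹ ≡ 7 (mod 37), so λ ≡ 0.
  x = λ² - 15 - 31 = 0 - 46 ≡ 28; y = λ·(15 - 28) - 29 ≡ 8. → (28, 8)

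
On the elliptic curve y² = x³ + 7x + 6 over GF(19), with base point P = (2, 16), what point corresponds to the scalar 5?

(8, 17)

Repeated addition: build up to 5P.
2P: tangent at (2, 16): λ = (3·2² + 7)/(2·16) ≡ 0/13. 13⁻¹ ≡ 3 (mod 19), so λ ≡ 0·3 ≡ 0.
  x = λ² - 2 - 2 = 0 - 4 ≡ 15; y = λ·(2 - 15) - 16 ≡ 3. → (15, 3)
3P: (15, 3) + (2, 16). λ = (16 - 3)/(2 - 15) ≡ 13/6 mod 19. 6⁻¹ ≡ 16 (mod 19), so λ ≡ 18.
  x = λ² - 15 - 2 = 324 - 17 ≡ 3; y = λ·(15 - 3) - 3 ≡ 4. → (3, 4)
4P: (3, 4) + (2, 16). λ = (16 - 4)/(2 - 3) ≡ 12/18 mod 19. 18⁻¹ ≡ 18 (mod 19) since 18·18 = 324 ≡ 1, so λ ≡ 7.
  x = λ² - 3 - 2 = 49 - 5 ≡ 6; y = λ·(3 - 6) - 4 ≡ 13. → (6, 13)
5P: (6, 13) + (2, 16). λ = (16 - 13)/(2 - 6) ≡ 3/15 mod 19. 15⁻¹ ≡ 14 (mod 19) since 15·14 = 210 ≡ 1, so λ ≡ 4.
  x = λ² - 6 - 2 = 16 - 8 ≡ 8; y = λ·(6 - 8) - 13 ≡ 17. → (8, 17)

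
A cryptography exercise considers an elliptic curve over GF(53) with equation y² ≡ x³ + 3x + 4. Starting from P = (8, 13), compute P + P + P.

(5, 12)

Repeated addition: build up to 3P.
2P: tangent at (8, 13): λ = (3·8² + 3)/(2·13) ≡ 36/26. 26⁻¹ ≡ 51 (mod 53), so λ ≡ 36·51 ≡ 34.
  x = λ² - 8 - 8 = 1156 - 16 ≡ 27; y = λ·(8 - 27) - 13 ≡ 30. → (27, 30)
3P: (27, 30) + (8, 13). λ = (13 - 30)/(8 - 27) ≡ 36/34 mod 53. 34⁻¹ ≡ 39 (mod 53) since 34·39 = 1326 ≡ 1, so λ ≡ 26.
  x = λ² - 27 - 8 = 676 - 35 ≡ 5; y = λ·(27 - 5) - 30 ≡ 12. → (5, 12)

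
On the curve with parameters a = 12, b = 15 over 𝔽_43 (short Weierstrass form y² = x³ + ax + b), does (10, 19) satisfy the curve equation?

y² = 19² ≡ 17; x³ + 12x + 15 = 1135 ≡ 17 (mod 43). 17 = 17.

yes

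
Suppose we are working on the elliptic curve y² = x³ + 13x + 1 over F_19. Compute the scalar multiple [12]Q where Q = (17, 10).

Double-and-add on 12 = (1100)₂. Start with Q = (17, 10) for the leading 1-bit.
double: tangent at (17, 10): λ = (3·17² + 13)/(2·10) ≡ 6/1. 1⁻¹ ≡ 1 (mod 19), so λ ≡ 6·1 ≡ 6.
  x = λ² - 17 - 17 = 36 - 34 ≡ 2; y = λ·(17 - 2) - 10 ≡ 4. → (2, 4)
add Q: (2, 4) + (17, 10). λ = (10 - 4)/(17 - 2) ≡ 6/15 mod 19. 15⁻¹ ≡ 14 (mod 19), so λ ≡ 8.
  x = λ² - 2 - 17 = 64 - 19 ≡ 7; y = λ·(2 - 7) - 4 ≡ 13. → (7, 13)
double: tangent at (7, 13): λ = (3·7² + 13)/(2·13) ≡ 8/7. 7⁻¹ ≡ 11 (mod 19) since 7·11 = 77 ≡ 1, so λ ≡ 8·11 ≡ 12.
  x = λ² - 7 - 7 = 144 - 14 ≡ 16; y = λ·(7 - 16) - 13 ≡ 12. → (16, 12)
double: tangent at (16, 12): λ = (3·16² + 13)/(2·12) ≡ 2/5. 5⁻¹ ≡ 4 (mod 19) since 5·4 = 20 ≡ 1, so λ ≡ 2·4 ≡ 8.
  x = λ² - 16 - 16 = 64 - 32 ≡ 13; y = λ·(16 - 13) - 12 ≡ 12. → (13, 12)

(13, 12)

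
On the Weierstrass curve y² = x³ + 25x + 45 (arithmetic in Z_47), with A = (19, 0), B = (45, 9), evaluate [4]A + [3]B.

(3, 37)

First 4A:
Double-and-add on 4 = (100)₂. Start with A = (19, 0) for the leading 1-bit.
double: (19, 0) + (19, 0): same x and y₁ ≡ -y₂, so the sum is 𝒪.
double: 𝒪 + 𝒪 = 𝒪 (identity).
4A = 𝒪.
Next 3B:
Repeated addition: build up to 3B.
2B: tangent at (45, 9): λ = (3·45² + 25)/(2·9) ≡ 37/18. 18⁻¹ ≡ 34 (mod 47), so λ ≡ 37·34 ≡ 36.
  x = λ² - 45 - 45 = 1296 - 90 ≡ 31; y = λ·(45 - 31) - 9 ≡ 25. → (31, 25)
3B: (31, 25) + (45, 9). λ = (9 - 25)/(45 - 31) ≡ 31/14 mod 47. 14⁻¹ ≡ 37 (mod 47), so λ ≡ 19.
  x = λ² - 31 - 45 = 361 - 76 ≡ 3; y = λ·(31 - 3) - 25 ≡ 37. → (3, 37)
3B = (3, 37).
Finally 4A + 3B:
𝒪 + (3, 37) = (3, 37) (identity).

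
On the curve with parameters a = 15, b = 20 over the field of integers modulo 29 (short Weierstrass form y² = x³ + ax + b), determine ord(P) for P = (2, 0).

2P: (2, 0) + (2, 0): same x and y₁ ≡ -y₂, so the sum is 𝒪.
2P = 𝒪, so the order is 2.

2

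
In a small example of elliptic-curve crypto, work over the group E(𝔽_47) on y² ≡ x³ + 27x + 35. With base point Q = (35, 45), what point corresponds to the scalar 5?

(37, 9)

Repeated addition: build up to 5Q.
2Q: tangent at (35, 45): λ = (3·35² + 27)/(2·45) ≡ 36/43. 43⁻¹ ≡ 35 (mod 47) since 43·35 = 1505 ≡ 1, so λ ≡ 36·35 ≡ 38.
  x = λ² - 35 - 35 = 1444 - 70 ≡ 11; y = λ·(35 - 11) - 45 ≡ 21. → (11, 21)
3Q: (11, 21) + (35, 45). λ = (45 - 21)/(35 - 11) ≡ 24/24 mod 47. 24⁻¹ ≡ 2 (mod 47) since 24·2 = 48 ≡ 1, so λ ≡ 1.
  x = λ² - 11 - 35 = 1 - 46 ≡ 2; y = λ·(11 - 2) - 21 ≡ 35. → (2, 35)
4Q: (2, 35) + (35, 45). λ = (45 - 35)/(35 - 2) ≡ 10/33 mod 47. 33⁻¹ ≡ 10 (mod 47) since 33·10 = 330 ≡ 1, so λ ≡ 6.
  x = λ² - 2 - 35 = 36 - 37 ≡ 46; y = λ·(2 - 46) - 35 ≡ 30. → (46, 30)
5Q: (46, 30) + (35, 45). λ = (45 - 30)/(35 - 46) ≡ 15/36 mod 47. 36⁻¹ ≡ 17 (mod 47), so λ ≡ 20.
  x = λ² - 46 - 35 = 400 - 81 ≡ 37; y = λ·(46 - 37) - 30 ≡ 9. → (37, 9)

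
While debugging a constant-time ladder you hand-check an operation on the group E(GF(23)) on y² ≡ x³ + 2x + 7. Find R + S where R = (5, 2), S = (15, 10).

(11, 7)

(5, 2) + (15, 10). λ = (10 - 2)/(15 - 5) ≡ 8/10 mod 23. 10⁻¹ ≡ 7 (mod 23) since 10·7 = 70 ≡ 1, so λ ≡ 10.
  x = λ² - 5 - 15 = 100 - 20 ≡ 11; y = λ·(5 - 11) - 2 ≡ 7. → (11, 7)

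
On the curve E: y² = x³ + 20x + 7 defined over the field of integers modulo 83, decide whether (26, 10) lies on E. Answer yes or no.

no

y² = 10² ≡ 17; x³ + 20x + 7 = 18103 ≡ 9 (mod 83). 17 ≠ 9.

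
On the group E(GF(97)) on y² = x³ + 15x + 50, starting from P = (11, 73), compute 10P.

(45, 66)

Double-and-add on 10 = (1010)₂. Start with P = (11, 73) for the leading 1-bit.
double: tangent at (11, 73): λ = (3·11² + 15)/(2·73) ≡ 87/49. 49⁻¹ ≡ 2 (mod 97), so λ ≡ 87·2 ≡ 77.
  x = λ² - 11 - 11 = 5929 - 22 ≡ 87; y = λ·(11 - 87) - 73 ≡ 89. → (87, 89)
double: tangent at (87, 89): λ = (3·87² + 15)/(2·89) ≡ 24/81. 81⁻¹ ≡ 6 (mod 97) since 81·6 = 486 ≡ 1, so λ ≡ 24·6 ≡ 47.
  x = λ² - 87 - 87 = 2209 - 174 ≡ 95; y = λ·(87 - 95) - 89 ≡ 20. → (95, 20)
add P: (95, 20) + (11, 73). λ = (73 - 20)/(11 - 95) ≡ 53/13 mod 97. 13⁻¹ ≡ 15 (mod 97), so λ ≡ 19.
  x = λ² - 95 - 11 = 361 - 106 ≡ 61; y = λ·(95 - 61) - 20 ≡ 44. → (61, 44)
double: tangent at (61, 44): λ = (3·61² + 15)/(2·44) ≡ 23/88. 88⁻¹ ≡ 43 (mod 97) since 88·43 = 3784 ≡ 1, so λ ≡ 23·43 ≡ 19.
  x = λ² - 61 - 61 = 361 - 122 ≡ 45; y = λ·(61 - 45) - 44 ≡ 66. → (45, 66)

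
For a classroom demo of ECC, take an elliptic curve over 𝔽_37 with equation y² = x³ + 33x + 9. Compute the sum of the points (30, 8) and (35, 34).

(30, 8) + (35, 34). λ = (34 - 8)/(35 - 30) ≡ 26/5 mod 37. 5⁻¹ ≡ 15 (mod 37) since 5·15 = 75 ≡ 1, so λ ≡ 20.
  x = λ² - 30 - 35 = 400 - 65 ≡ 2; y = λ·(30 - 2) - 8 ≡ 34. → (2, 34)

(2, 34)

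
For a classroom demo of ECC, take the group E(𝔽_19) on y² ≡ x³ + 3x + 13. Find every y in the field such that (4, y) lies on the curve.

none

x³ + 3x + 13 = 89 ≡ 13 (mod 19).
13 is a non-residue mod 19; no y exists.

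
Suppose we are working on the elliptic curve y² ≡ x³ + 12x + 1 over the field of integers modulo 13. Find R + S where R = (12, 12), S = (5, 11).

(0, 12)

(12, 12) + (5, 11). λ = (11 - 12)/(5 - 12) ≡ 12/6 mod 13. 6⁻¹ ≡ 11 (mod 13), so λ ≡ 2.
  x = λ² - 12 - 5 = 4 - 17 ≡ 0; y = λ·(12 - 0) - 12 ≡ 12. → (0, 12)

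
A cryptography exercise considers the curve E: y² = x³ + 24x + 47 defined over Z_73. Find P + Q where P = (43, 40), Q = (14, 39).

(41, 23)

(43, 40) + (14, 39). λ = (39 - 40)/(14 - 43) ≡ 72/44 mod 73. 44⁻¹ ≡ 5 (mod 73), so λ ≡ 68.
  x = λ² - 43 - 14 = 4624 - 57 ≡ 41; y = λ·(43 - 41) - 40 ≡ 23. → (41, 23)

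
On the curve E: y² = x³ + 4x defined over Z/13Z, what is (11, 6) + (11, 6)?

(0, 0)

tangent at (11, 6): λ = (3·11² + 4)/(2·6) ≡ 3/12. 12⁻¹ ≡ 12 (mod 13), so λ ≡ 3·12 ≡ 10.
  x = λ² - 11 - 11 = 100 - 22 ≡ 0; y = λ·(11 - 0) - 6 ≡ 0. → (0, 0)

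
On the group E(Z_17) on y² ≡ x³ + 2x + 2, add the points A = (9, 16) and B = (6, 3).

(9, 16) + (6, 3). λ = (3 - 16)/(6 - 9) ≡ 4/14 mod 17. 14⁻¹ ≡ 11 (mod 17) since 14·11 = 154 ≡ 1, so λ ≡ 10.
  x = λ² - 9 - 6 = 100 - 15 ≡ 0; y = λ·(9 - 0) - 16 ≡ 6. → (0, 6)

(0, 6)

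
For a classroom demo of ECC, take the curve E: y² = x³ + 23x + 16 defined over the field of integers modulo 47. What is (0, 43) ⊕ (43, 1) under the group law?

(0, 43) + (43, 1). λ = (1 - 43)/(43 - 0) ≡ 5/43 mod 47. 43⁻¹ ≡ 35 (mod 47), so λ ≡ 34.
  x = λ² - 0 - 43 = 1156 - 43 ≡ 32; y = λ·(0 - 32) - 43 ≡ 44. → (32, 44)

(32, 44)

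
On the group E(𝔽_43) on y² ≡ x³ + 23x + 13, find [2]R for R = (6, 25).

(3, 25)

tangent at (6, 25): λ = (3·6² + 23)/(2·25) ≡ 2/7. 7⁻¹ ≡ 37 (mod 43), so λ ≡ 2·37 ≡ 31.
  x = λ² - 6 - 6 = 961 - 12 ≡ 3; y = λ·(6 - 3) - 25 ≡ 25. → (3, 25)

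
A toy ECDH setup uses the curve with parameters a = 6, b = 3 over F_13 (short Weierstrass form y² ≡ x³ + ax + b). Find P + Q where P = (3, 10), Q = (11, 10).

(12, 3)

(3, 10) + (11, 10). λ = (10 - 10)/(11 - 3) ≡ 0/8 mod 13. 8⁻¹ ≡ 5 (mod 13) since 8·5 = 40 ≡ 1, so λ ≡ 0.
  x = λ² - 3 - 11 = 0 - 14 ≡ 12; y = λ·(3 - 12) - 10 ≡ 3. → (12, 3)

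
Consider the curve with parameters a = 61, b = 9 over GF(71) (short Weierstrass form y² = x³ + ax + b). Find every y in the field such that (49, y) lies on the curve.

35, 36

x³ + 61x + 9 = 120647 ≡ 18 (mod 71).
Square roots of 18 mod 71: 35 and 36 (since 35² = 1225 ≡ 18).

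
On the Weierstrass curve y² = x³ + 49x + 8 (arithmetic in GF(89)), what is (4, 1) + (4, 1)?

tangent at (4, 1): λ = (3·4² + 49)/(2·1) ≡ 8/2. 2⁻¹ ≡ 45 (mod 89) since 2·45 = 90 ≡ 1, so λ ≡ 8·45 ≡ 4.
  x = λ² - 4 - 4 = 16 - 8 ≡ 8; y = λ·(4 - 8) - 1 ≡ 72. → (8, 72)

(8, 72)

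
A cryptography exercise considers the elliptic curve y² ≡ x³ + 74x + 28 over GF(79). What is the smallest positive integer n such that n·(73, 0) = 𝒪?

2

2P: (73, 0) + (73, 0): same x and y₁ ≡ -y₂, so the sum is 𝒪.
2P = 𝒪, so the order is 2.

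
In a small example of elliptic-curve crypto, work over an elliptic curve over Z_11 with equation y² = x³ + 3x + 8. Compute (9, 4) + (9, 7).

O

The two points share x = 9 and their y-coordinates satisfy 4 + 7 ≡ 0 (mod 11), so they are inverses. Their sum is the point at infinity.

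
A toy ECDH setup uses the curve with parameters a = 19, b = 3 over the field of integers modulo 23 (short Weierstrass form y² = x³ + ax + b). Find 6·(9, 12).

Write P = (9, 12).
Double-and-add on 6 = (110)₂. Start with P = (9, 12) for the leading 1-bit.
double: tangent at (9, 12): λ = (3·9² + 19)/(2·12) ≡ 9/1. 1⁻¹ ≡ 1 (mod 23) since 1·1 = 1 ≡ 1, so λ ≡ 9·1 ≡ 9.
  x = λ² - 9 - 9 = 81 - 18 ≡ 17; y = λ·(9 - 17) - 12 ≡ 8. → (17, 8)
add P: (17, 8) + (9, 12). λ = (12 - 8)/(9 - 17) ≡ 4/15 mod 23. 15⁻¹ ≡ 20 (mod 23), so λ ≡ 11.
  x = λ² - 17 - 9 = 121 - 26 ≡ 3; y = λ·(17 - 3) - 8 ≡ 8. → (3, 8)
double: tangent at (3, 8): λ = (3·3² + 19)/(2·8) ≡ 0/16. 16⁻¹ ≡ 13 (mod 23), so λ ≡ 0·13 ≡ 0.
  x = λ² - 3 - 3 = 0 - 6 ≡ 17; y = λ·(3 - 17) - 8 ≡ 15. → (17, 15)

(17, 15)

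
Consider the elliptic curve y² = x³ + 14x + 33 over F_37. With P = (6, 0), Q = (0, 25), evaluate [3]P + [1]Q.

First 3P:
Repeated addition: build up to 3P.
2P: (6, 0) + (6, 0): same x and y₁ ≡ -y₂, so the sum is O.
3P: O + (6, 0) = (6, 0) (identity).
3P = (6, 0).
Finally 3P + Q:
(6, 0) + (0, 25). λ = (25 - 0)/(0 - 6) ≡ 25/31 mod 37. 31⁻¹ ≡ 6 (mod 37) since 31·6 = 186 ≡ 1, so λ ≡ 2.
  x = λ² - 6 - 0 = 4 - 6 ≡ 35; y = λ·(6 - 35) - 0 ≡ 16. → (35, 16)

(35, 16)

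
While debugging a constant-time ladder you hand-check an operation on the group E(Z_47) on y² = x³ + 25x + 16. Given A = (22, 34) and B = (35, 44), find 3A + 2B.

(3, 27)

First 3A:
Repeated addition: build up to 3A.
2A: tangent at (22, 34): λ = (3·22² + 25)/(2·34) ≡ 20/21. 21⁻¹ ≡ 9 (mod 47) since 21·9 = 189 ≡ 1, so λ ≡ 20·9 ≡ 39.
  x = λ² - 22 - 22 = 1521 - 44 ≡ 20; y = λ·(22 - 20) - 34 ≡ 44. → (20, 44)
3A: (20, 44) + (22, 34). λ = (34 - 44)/(22 - 20) ≡ 37/2 mod 47. 2⁻¹ ≡ 24 (mod 47), so λ ≡ 42.
  x = λ² - 20 - 22 = 1764 - 42 ≡ 30; y = λ·(20 - 30) - 44 ≡ 6. → (30, 6)
3A = (30, 6).
Next 2B:
Repeated addition: build up to 2B.
2B: tangent at (35, 44): λ = (3·35² + 25)/(2·44) ≡ 34/41. 41⁻¹ ≡ 39 (mod 47) since 41·39 = 1599 ≡ 1, so λ ≡ 34·39 ≡ 10.
  x = λ² - 35 - 35 = 100 - 70 ≡ 30; y = λ·(35 - 30) - 44 ≡ 6. → (30, 6)
2B = (30, 6).
Finally 3A + 2B:
tangent at (30, 6): λ = (3·30² + 25)/(2·6) ≡ 46/12. 12⁻¹ ≡ 4 (mod 47) since 12·4 = 48 ≡ 1, so λ ≡ 46·4 ≡ 43.
  x = λ² - 30 - 30 = 1849 - 60 ≡ 3; y = λ·(30 - 3) - 6 ≡ 27. → (3, 27)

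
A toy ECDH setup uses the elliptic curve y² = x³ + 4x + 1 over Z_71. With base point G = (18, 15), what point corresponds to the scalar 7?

(36, 56)

Repeated addition: build up to 7G.
2G: tangent at (18, 15): λ = (3·18² + 4)/(2·15) ≡ 53/30. 30⁻¹ ≡ 45 (mod 71), so λ ≡ 53·45 ≡ 42.
  x = λ² - 18 - 18 = 1764 - 36 ≡ 24; y = λ·(18 - 24) - 15 ≡ 17. → (24, 17)
3G: (24, 17) + (18, 15). λ = (15 - 17)/(18 - 24) ≡ 69/65 mod 71. 65⁻¹ ≡ 59 (mod 71) since 65·59 = 3835 ≡ 1, so λ ≡ 24.
  x = λ² - 24 - 18 = 576 - 42 ≡ 37; y = λ·(24 - 37) - 17 ≡ 26. → (37, 26)
4G: (37, 26) + (18, 15). λ = (15 - 26)/(18 - 37) ≡ 60/52 mod 71. 52⁻¹ ≡ 56 (mod 71), so λ ≡ 23.
  x = λ² - 37 - 18 = 529 - 55 ≡ 48; y = λ·(37 - 48) - 26 ≡ 5. → (48, 5)
5G: (48, 5) + (18, 15). λ = (15 - 5)/(18 - 48) ≡ 10/41 mod 71. 41⁻¹ ≡ 26 (mod 71) since 41·26 = 1066 ≡ 1, so λ ≡ 47.
  x = λ² - 48 - 18 = 2209 - 66 ≡ 13; y = λ·(48 - 13) - 5 ≡ 7. → (13, 7)
6G: (13, 7) + (18, 15). λ = (15 - 7)/(18 - 13) ≡ 8/5 mod 71. 5⁻¹ ≡ 57 (mod 71) since 5·57 = 285 ≡ 1, so λ ≡ 30.
  x = λ² - 13 - 18 = 900 - 31 ≡ 17; y = λ·(13 - 17) - 7 ≡ 15. → (17, 15)
7G: (17, 15) + (18, 15). λ = (15 - 15)/(18 - 17) ≡ 0/1 mod 71. 1⁻¹ ≡ 1 (mod 71), so λ ≡ 0.
  x = λ² - 17 - 18 = 0 - 35 ≡ 36; y = λ·(17 - 36) - 15 ≡ 56. → (36, 56)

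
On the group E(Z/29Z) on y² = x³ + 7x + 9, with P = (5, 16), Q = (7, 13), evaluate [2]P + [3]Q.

First 2P:
Repeated addition: build up to 2P.
2P: tangent at (5, 16): λ = (3·5² + 7)/(2·16) ≡ 24/3. 3⁻¹ ≡ 10 (mod 29) since 3·10 = 30 ≡ 1, so λ ≡ 24·10 ≡ 8.
  x = λ² - 5 - 5 = 64 - 10 ≡ 25; y = λ·(5 - 25) - 16 ≡ 27. → (25, 27)
2P = (25, 27).
Next 3Q:
Repeated addition: build up to 3Q.
2Q: tangent at (7, 13): λ = (3·7² + 7)/(2·13) ≡ 9/26. 26⁻¹ ≡ 19 (mod 29) since 26·19 = 494 ≡ 1, so λ ≡ 9·19 ≡ 26.
  x = λ² - 7 - 7 = 676 - 14 ≡ 24; y = λ·(7 - 24) - 13 ≡ 9. → (24, 9)
3Q: (24, 9) + (7, 13). λ = (13 - 9)/(7 - 24) ≡ 4/12 mod 29. 12⁻¹ ≡ 17 (mod 29) since 12·17 = 204 ≡ 1, so λ ≡ 10.
  x = λ² - 24 - 7 = 100 - 31 ≡ 11; y = λ·(24 - 11) - 9 ≡ 5. → (11, 5)
3Q = (11, 5).
Finally 2P + 3Q:
(25, 27) + (11, 5). λ = (5 - 27)/(11 - 25) ≡ 7/15 mod 29. 15⁻¹ ≡ 2 (mod 29), so λ ≡ 14.
  x = λ² - 25 - 11 = 196 - 36 ≡ 15; y = λ·(25 - 15) - 27 ≡ 26. → (15, 26)

(15, 26)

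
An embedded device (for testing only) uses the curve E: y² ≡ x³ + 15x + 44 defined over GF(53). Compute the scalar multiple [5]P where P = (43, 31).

Double-and-add on 5 = (101)₂. Start with P = (43, 31) for the leading 1-bit.
double: tangent at (43, 31): λ = (3·43² + 15)/(2·31) ≡ 50/9. 9⁻¹ ≡ 6 (mod 53) since 9·6 = 54 ≡ 1, so λ ≡ 50·6 ≡ 35.
  x = λ² - 43 - 43 = 1225 - 86 ≡ 26; y = λ·(43 - 26) - 31 ≡ 34. → (26, 34)
double: tangent at (26, 34): λ = (3·26² + 15)/(2·34) ≡ 29/15. 15⁻¹ ≡ 46 (mod 53) since 15·46 = 690 ≡ 1, so λ ≡ 29·46 ≡ 9.
  x = λ² - 26 - 26 = 81 - 52 ≡ 29; y = λ·(26 - 29) - 34 ≡ 45. → (29, 45)
add P: (29, 45) + (43, 31). λ = (31 - 45)/(43 - 29) ≡ 39/14 mod 53. 14⁻¹ ≡ 19 (mod 53), so λ ≡ 52.
  x = λ² - 29 - 43 = 2704 - 72 ≡ 35; y = λ·(29 - 35) - 45 ≡ 14. → (35, 14)

(35, 14)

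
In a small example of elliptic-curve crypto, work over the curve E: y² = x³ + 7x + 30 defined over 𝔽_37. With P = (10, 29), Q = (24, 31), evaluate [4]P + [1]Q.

(24, 6)

First 4P:
Double-and-add on 4 = (100)₂. Start with P = (10, 29) for the leading 1-bit.
double: tangent at (10, 29): λ = (3·10² + 7)/(2·29) ≡ 11/21. 21⁻¹ ≡ 30 (mod 37), so λ ≡ 11·30 ≡ 34.
  x = λ² - 10 - 10 = 1156 - 20 ≡ 26; y = λ·(10 - 26) - 29 ≡ 19. → (26, 19)
double: tangent at (26, 19): λ = (3·26² + 7)/(2·19) ≡ 0/1. 1⁻¹ ≡ 1 (mod 37) since 1·1 = 1 ≡ 1, so λ ≡ 0·1 ≡ 0.
  x = λ² - 26 - 26 = 0 - 52 ≡ 22; y = λ·(26 - 22) - 19 ≡ 18. → (22, 18)
4P = (22, 18).
Finally 4P + Q:
(22, 18) + (24, 31). λ = (31 - 18)/(24 - 22) ≡ 13/2 mod 37. 2⁻¹ ≡ 19 (mod 37) since 2·19 = 38 ≡ 1, so λ ≡ 25.
  x = λ² - 22 - 24 = 625 - 46 ≡ 24; y = λ·(22 - 24) - 18 ≡ 6. → (24, 6)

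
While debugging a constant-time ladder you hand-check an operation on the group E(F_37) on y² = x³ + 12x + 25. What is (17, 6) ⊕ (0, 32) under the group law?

(17, 6) + (0, 32). λ = (32 - 6)/(0 - 17) ≡ 26/20 mod 37. 20⁻¹ ≡ 13 (mod 37), so λ ≡ 5.
  x = λ² - 17 - 0 = 25 - 17 ≡ 8; y = λ·(17 - 8) - 6 ≡ 2. → (8, 2)

(8, 2)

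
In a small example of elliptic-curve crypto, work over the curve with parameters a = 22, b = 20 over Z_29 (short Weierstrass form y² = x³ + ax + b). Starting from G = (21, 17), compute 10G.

Double-and-add on 10 = (1010)₂. Start with G = (21, 17) for the leading 1-bit.
double: tangent at (21, 17): λ = (3·21² + 22)/(2·17) ≡ 11/5. 5⁻¹ ≡ 6 (mod 29), so λ ≡ 11·6 ≡ 8.
  x = λ² - 21 - 21 = 64 - 42 ≡ 22; y = λ·(21 - 22) - 17 ≡ 4. → (22, 4)
double: tangent at (22, 4): λ = (3·22² + 22)/(2·4) ≡ 24/8. 8⁻¹ ≡ 11 (mod 29), so λ ≡ 24·11 ≡ 3.
  x = λ² - 22 - 22 = 9 - 44 ≡ 23; y = λ·(22 - 23) - 4 ≡ 22. → (23, 22)
add G: (23, 22) + (21, 17). λ = (17 - 22)/(21 - 23) ≡ 24/27 mod 29. 27⁻¹ ≡ 14 (mod 29), so λ ≡ 17.
  x = λ² - 23 - 21 = 289 - 44 ≡ 13; y = λ·(23 - 13) - 22 ≡ 3. → (13, 3)
double: tangent at (13, 3): λ = (3·13² + 22)/(2·3) ≡ 7/6. 6⁻¹ ≡ 5 (mod 29), so λ ≡ 7·5 ≡ 6.
  x = λ² - 13 - 13 = 36 - 26 ≡ 10; y = λ·(13 - 10) - 3 ≡ 15. → (10, 15)

(10, 15)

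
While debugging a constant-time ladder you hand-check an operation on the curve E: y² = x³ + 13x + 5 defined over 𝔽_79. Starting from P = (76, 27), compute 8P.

Double-and-add on 8 = (1000)₂. Start with P = (76, 27) for the leading 1-bit.
double: tangent at (76, 27): λ = (3·76² + 13)/(2·27) ≡ 40/54. 54⁻¹ ≡ 60 (mod 79), so λ ≡ 40·60 ≡ 30.
  x = λ² - 76 - 76 = 900 - 152 ≡ 37; y = λ·(76 - 37) - 27 ≡ 37. → (37, 37)
double: tangent at (37, 37): λ = (3·37² + 13)/(2·37) ≡ 12/74. 74⁻¹ ≡ 63 (mod 79) since 74·63 = 4662 ≡ 1, so λ ≡ 12·63 ≡ 45.
  x = λ² - 37 - 37 = 2025 - 74 ≡ 55; y = λ·(37 - 55) - 37 ≡ 22. → (55, 22)
double: tangent at (55, 22): λ = (3·55² + 13)/(2·22) ≡ 3/44. 44⁻¹ ≡ 9 (mod 79), so λ ≡ 3·9 ≡ 27.
  x = λ² - 55 - 55 = 729 - 110 ≡ 66; y = λ·(55 - 66) - 22 ≡ 76. → (66, 76)

(66, 76)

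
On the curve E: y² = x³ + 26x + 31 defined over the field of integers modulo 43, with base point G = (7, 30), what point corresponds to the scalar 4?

(18, 15)

Double-and-add on 4 = (100)₂. Start with G = (7, 30) for the leading 1-bit.
double: tangent at (7, 30): λ = (3·7² + 26)/(2·30) ≡ 1/17. 17⁻¹ ≡ 38 (mod 43), so λ ≡ 1·38 ≡ 38.
  x = λ² - 7 - 7 = 1444 - 14 ≡ 11; y = λ·(7 - 11) - 30 ≡ 33. → (11, 33)
double: tangent at (11, 33): λ = (3·11² + 26)/(2·33) ≡ 2/23. 23⁻¹ ≡ 15 (mod 43), so λ ≡ 2·15 ≡ 30.
  x = λ² - 11 - 11 = 900 - 22 ≡ 18; y = λ·(11 - 18) - 33 ≡ 15. → (18, 15)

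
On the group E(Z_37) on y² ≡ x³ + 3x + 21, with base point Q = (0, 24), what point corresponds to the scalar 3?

Repeated addition: build up to 3Q.
2Q: tangent at (0, 24): λ = (3·0² + 3)/(2·24) ≡ 3/11. 11⁻¹ ≡ 27 (mod 37), so λ ≡ 3·27 ≡ 7.
  x = λ² - 0 - 0 = 49 - 0 ≡ 12; y = λ·(0 - 12) - 24 ≡ 3. → (12, 3)
3Q: (12, 3) + (0, 24). λ = (24 - 3)/(0 - 12) ≡ 21/25 mod 37. 25⁻¹ ≡ 3 (mod 37) since 25·3 = 75 ≡ 1, so λ ≡ 26.
  x = λ² - 12 - 0 = 676 - 12 ≡ 35; y = λ·(12 - 35) - 3 ≡ 28. → (35, 28)

(35, 28)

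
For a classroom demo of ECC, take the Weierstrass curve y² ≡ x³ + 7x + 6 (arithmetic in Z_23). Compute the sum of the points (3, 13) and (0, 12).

(15, 6)

(3, 13) + (0, 12). λ = (12 - 13)/(0 - 3) ≡ 22/20 mod 23. 20⁻¹ ≡ 15 (mod 23), so λ ≡ 8.
  x = λ² - 3 - 0 = 64 - 3 ≡ 15; y = λ·(3 - 15) - 13 ≡ 6. → (15, 6)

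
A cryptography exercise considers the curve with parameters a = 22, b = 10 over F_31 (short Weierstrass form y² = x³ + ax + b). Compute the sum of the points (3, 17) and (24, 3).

(3, 17) + (24, 3). λ = (3 - 17)/(24 - 3) ≡ 17/21 mod 31. 21⁻¹ ≡ 3 (mod 31), so λ ≡ 20.
  x = λ² - 3 - 24 = 400 - 27 ≡ 1; y = λ·(3 - 1) - 17 ≡ 23. → (1, 23)

(1, 23)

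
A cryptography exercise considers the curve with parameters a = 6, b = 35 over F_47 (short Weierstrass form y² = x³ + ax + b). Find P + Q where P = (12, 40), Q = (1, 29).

(12, 40) + (1, 29). λ = (29 - 40)/(1 - 12) ≡ 36/36 mod 47. 36⁻¹ ≡ 17 (mod 47), so λ ≡ 1.
  x = λ² - 12 - 1 = 1 - 13 ≡ 35; y = λ·(12 - 35) - 40 ≡ 31. → (35, 31)

(35, 31)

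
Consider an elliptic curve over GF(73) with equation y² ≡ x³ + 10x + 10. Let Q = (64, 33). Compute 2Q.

tangent at (64, 33): λ = (3·64² + 10)/(2·33) ≡ 34/66. 66⁻¹ ≡ 52 (mod 73) since 66·52 = 3432 ≡ 1, so λ ≡ 34·52 ≡ 16.
  x = λ² - 64 - 64 = 256 - 128 ≡ 55; y = λ·(64 - 55) - 33 ≡ 38. → (55, 38)

(55, 38)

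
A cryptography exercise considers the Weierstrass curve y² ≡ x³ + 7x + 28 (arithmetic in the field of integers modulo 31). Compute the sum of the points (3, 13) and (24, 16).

(23, 24)

(3, 13) + (24, 16). λ = (16 - 13)/(24 - 3) ≡ 3/21 mod 31. 21⁻¹ ≡ 3 (mod 31), so λ ≡ 9.
  x = λ² - 3 - 24 = 81 - 27 ≡ 23; y = λ·(3 - 23) - 13 ≡ 24. → (23, 24)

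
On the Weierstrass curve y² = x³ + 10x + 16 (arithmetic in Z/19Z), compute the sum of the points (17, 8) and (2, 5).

(17, 8) + (2, 5). λ = (5 - 8)/(2 - 17) ≡ 16/4 mod 19. 4⁻¹ ≡ 5 (mod 19), so λ ≡ 4.
  x = λ² - 17 - 2 = 16 - 19 ≡ 16; y = λ·(17 - 16) - 8 ≡ 15. → (16, 15)

(16, 15)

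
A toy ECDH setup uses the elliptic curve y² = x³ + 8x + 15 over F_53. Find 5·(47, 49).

Write G = (47, 49).
Double-and-add on 5 = (101)₂. Start with G = (47, 49) for the leading 1-bit.
double: tangent at (47, 49): λ = (3·47² + 8)/(2·49) ≡ 10/45. 45⁻¹ ≡ 33 (mod 53) since 45·33 = 1485 ≡ 1, so λ ≡ 10·33 ≡ 12.
  x = λ² - 47 - 47 = 144 - 94 ≡ 50; y = λ·(47 - 50) - 49 ≡ 21. → (50, 21)
double: tangent at (50, 21): λ = (3·50² + 8)/(2·21) ≡ 35/42. 42⁻¹ ≡ 24 (mod 53) since 42·24 = 1008 ≡ 1, so λ ≡ 35·24 ≡ 45.
  x = λ² - 50 - 50 = 2025 - 100 ≡ 17; y = λ·(50 - 17) - 21 ≡ 33. → (17, 33)
add G: (17, 33) + (47, 49). λ = (49 - 33)/(47 - 17) ≡ 16/30 mod 53. 30⁻¹ ≡ 23 (mod 53), so λ ≡ 50.
  x = λ² - 17 - 47 = 2500 - 64 ≡ 51; y = λ·(17 - 51) - 33 ≡ 16. → (51, 16)

(51, 16)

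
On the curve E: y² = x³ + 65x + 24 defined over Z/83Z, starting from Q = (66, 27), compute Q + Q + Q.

Repeated addition: build up to 3Q.
2Q: tangent at (66, 27): λ = (3·66² + 65)/(2·27) ≡ 19/54. 54⁻¹ ≡ 20 (mod 83), so λ ≡ 19·20 ≡ 48.
  x = λ² - 66 - 66 = 2304 - 132 ≡ 14; y = λ·(66 - 14) - 27 ≡ 62. → (14, 62)
3Q: (14, 62) + (66, 27). λ = (27 - 62)/(66 - 14) ≡ 48/52 mod 83. 52⁻¹ ≡ 8 (mod 83), so λ ≡ 52.
  x = λ² - 14 - 66 = 2704 - 80 ≡ 51; y = λ·(14 - 51) - 62 ≡ 6. → (51, 6)

(51, 6)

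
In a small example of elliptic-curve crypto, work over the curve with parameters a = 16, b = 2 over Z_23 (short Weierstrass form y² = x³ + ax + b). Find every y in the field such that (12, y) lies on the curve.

x³ + 16x + 2 = 1922 ≡ 13 (mod 23).
Square roots of 13 mod 23: 6 and 17 (since 6² = 36 ≡ 13).

6, 17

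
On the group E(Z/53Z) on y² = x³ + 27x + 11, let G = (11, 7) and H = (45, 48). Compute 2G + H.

(11, 46)

First 2G:
Repeated addition: build up to 2G.
2G: tangent at (11, 7): λ = (3·11² + 27)/(2·7) ≡ 19/14. 14⁻¹ ≡ 19 (mod 53), so λ ≡ 19·19 ≡ 43.
  x = λ² - 11 - 11 = 1849 - 22 ≡ 25; y = λ·(11 - 25) - 7 ≡ 27. → (25, 27)
2G = (25, 27).
Finally 2G + H:
(25, 27) + (45, 48). λ = (48 - 27)/(45 - 25) ≡ 21/20 mod 53. 20⁻¹ ≡ 8 (mod 53), so λ ≡ 9.
  x = λ² - 25 - 45 = 81 - 70 ≡ 11; y = λ·(25 - 11) - 27 ≡ 46. → (11, 46)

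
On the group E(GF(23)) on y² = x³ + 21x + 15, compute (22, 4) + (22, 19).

The two points share x = 22 and their y-coordinates satisfy 4 + 19 ≡ 0 (mod 23), so they are inverses. Their sum is ∞.

O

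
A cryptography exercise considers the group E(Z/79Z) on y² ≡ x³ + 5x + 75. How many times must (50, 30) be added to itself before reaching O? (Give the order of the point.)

2P: tangent at (50, 30): λ = (3·50² + 5)/(2·30) ≡ 0/60. 60⁻¹ ≡ 54 (mod 79) since 60·54 = 3240 ≡ 1, so λ ≡ 0·54 ≡ 0.
  x = λ² - 50 - 50 = 0 - 100 ≡ 58; y = λ·(50 - 58) - 30 ≡ 49. → (58, 49)
3P: (58, 49) + (50, 30). λ = (30 - 49)/(50 - 58) ≡ 60/71 mod 79. 71⁻¹ ≡ 69 (mod 79), so λ ≡ 32.
  x = λ² - 58 - 50 = 1024 - 108 ≡ 47; y = λ·(58 - 47) - 49 ≡ 66. → (47, 66)
4P: (47, 66) + (50, 30). λ = (30 - 66)/(50 - 47) ≡ 43/3 mod 79. 3⁻¹ ≡ 53 (mod 79) since 3·53 = 159 ≡ 1, so λ ≡ 67.
  x = λ² - 47 - 50 = 4489 - 97 ≡ 47; y = λ·(47 - 47) - 66 ≡ 13. → (47, 13)
5P: (47, 13) + (50, 30). λ = (30 - 13)/(50 - 47) ≡ 17/3 mod 79. 3⁻¹ ≡ 53 (mod 79) since 3·53 = 159 ≡ 1, so λ ≡ 32.
  x = λ² - 47 - 50 = 1024 - 97 ≡ 58; y = λ·(47 - 58) - 13 ≡ 30. → (58, 30)
6P: (58, 30) + (50, 30). λ = (30 - 30)/(50 - 58) ≡ 0/71 mod 79. 71⁻¹ ≡ 69 (mod 79), so λ ≡ 0.
  x = λ² - 58 - 50 = 0 - 108 ≡ 50; y = λ·(58 - 50) - 30 ≡ 49. → (50, 49)
7P: (50, 49) + (50, 30): same x and y₁ ≡ -y₂, so the sum is O.
7P = O, so the order is 7.

7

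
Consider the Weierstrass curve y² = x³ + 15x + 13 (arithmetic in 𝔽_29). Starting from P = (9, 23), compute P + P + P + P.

Double-and-add on 4 = (100)₂. Start with P = (9, 23) for the leading 1-bit.
double: tangent at (9, 23): λ = (3·9² + 15)/(2·23) ≡ 26/17. 17⁻¹ ≡ 12 (mod 29) since 17·12 = 204 ≡ 1, so λ ≡ 26·12 ≡ 22.
  x = λ² - 9 - 9 = 484 - 18 ≡ 2; y = λ·(9 - 2) - 23 ≡ 15. → (2, 15)
double: tangent at (2, 15): λ = (3·2² + 15)/(2·15) ≡ 27/1. 1⁻¹ ≡ 1 (mod 29), so λ ≡ 27·1 ≡ 27.
  x = λ² - 2 - 2 = 729 - 4 ≡ 0; y = λ·(2 - 0) - 15 ≡ 10. → (0, 10)

(0, 10)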